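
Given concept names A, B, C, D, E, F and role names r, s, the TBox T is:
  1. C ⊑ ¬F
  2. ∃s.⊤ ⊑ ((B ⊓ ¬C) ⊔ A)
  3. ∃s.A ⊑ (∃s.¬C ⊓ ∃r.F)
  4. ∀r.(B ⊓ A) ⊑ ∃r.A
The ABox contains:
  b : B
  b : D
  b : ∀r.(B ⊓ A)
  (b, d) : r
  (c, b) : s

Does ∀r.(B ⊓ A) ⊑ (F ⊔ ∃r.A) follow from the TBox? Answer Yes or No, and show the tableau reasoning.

Yes

1. ∀r.(B ⊓ A) ⊑ (F ⊔ ∃r.A)  ⇔  (∀r.(B ⊓ A) ⊓ (¬F ⊓ ∀r.¬A)) unsat w.r.t. T
   all branches close; clash {A, ¬A} at an ∃-successor
2. Hence ∀r.(B ⊓ A) ⊑ (F ⊔ ∃r.A): entailed.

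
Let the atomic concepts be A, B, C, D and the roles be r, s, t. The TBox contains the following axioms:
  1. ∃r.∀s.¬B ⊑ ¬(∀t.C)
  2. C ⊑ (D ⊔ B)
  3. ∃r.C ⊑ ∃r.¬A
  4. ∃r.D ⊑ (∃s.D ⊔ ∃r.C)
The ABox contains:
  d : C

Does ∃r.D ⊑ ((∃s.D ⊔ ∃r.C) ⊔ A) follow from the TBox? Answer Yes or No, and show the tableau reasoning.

1. ∃r.D ⊑ ((∃s.D ⊔ ∃r.C) ⊔ A)  ⇔  (∃r.D ⊓ ((∀s.¬D ⊓ ∀r.¬C) ⊓ ¬A)) unsat w.r.t. T
   all branches close; clash {C, ¬C} at an ∃-successor
2. Hence ∃r.D ⊑ ((∃s.D ⊔ ∃r.C) ⊔ A): entailed.

Yes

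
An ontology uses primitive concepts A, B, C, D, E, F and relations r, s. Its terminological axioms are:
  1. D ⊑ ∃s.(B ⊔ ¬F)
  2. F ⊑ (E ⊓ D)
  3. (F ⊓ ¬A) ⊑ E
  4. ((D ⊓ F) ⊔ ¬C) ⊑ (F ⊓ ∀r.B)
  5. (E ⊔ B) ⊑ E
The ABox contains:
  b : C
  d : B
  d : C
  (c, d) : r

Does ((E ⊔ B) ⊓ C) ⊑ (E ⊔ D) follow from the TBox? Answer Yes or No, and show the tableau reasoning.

1. ((E ⊔ B) ⊓ C) ⊑ (E ⊔ D)  ⇔  (((E ⊔ B) ⊓ C) ⊓ (¬E ⊓ ¬D)) unsat w.r.t. T
   all branches close; clash {D, ¬D} at x₀
2. Hence ((E ⊔ B) ⊓ C) ⊑ (E ⊔ D): entailed.

Yes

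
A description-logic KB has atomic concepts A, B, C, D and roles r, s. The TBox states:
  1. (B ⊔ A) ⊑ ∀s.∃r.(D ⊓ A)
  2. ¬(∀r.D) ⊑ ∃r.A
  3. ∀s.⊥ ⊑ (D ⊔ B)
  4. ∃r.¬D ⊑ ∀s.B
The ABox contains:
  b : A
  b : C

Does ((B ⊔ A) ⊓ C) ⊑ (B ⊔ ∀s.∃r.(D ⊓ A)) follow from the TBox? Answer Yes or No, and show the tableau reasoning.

Yes

1. ((B ⊔ A) ⊓ C) ⊑ (B ⊔ ∀s.∃r.(D ⊓ A))  ⇔  (((B ⊔ A) ⊓ C) ⊓ (¬B ⊓ ∃s.∀r.(¬D ⊔ ¬A))) unsat w.r.t. T
   all branches close; clash {B, ¬B} at x₀
2. Hence ((B ⊔ A) ⊓ C) ⊑ (B ⊔ ∀s.∃r.(D ⊓ A)): entailed.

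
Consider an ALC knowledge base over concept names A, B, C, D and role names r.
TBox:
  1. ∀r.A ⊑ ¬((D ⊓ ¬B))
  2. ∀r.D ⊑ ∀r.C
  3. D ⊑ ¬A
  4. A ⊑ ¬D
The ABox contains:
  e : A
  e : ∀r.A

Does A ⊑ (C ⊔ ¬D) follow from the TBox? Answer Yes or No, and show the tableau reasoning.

Yes

1. A ⊑ (C ⊔ ¬D)  ⇔  (A ⊓ (¬C ⊓ D)) unsat w.r.t. T
   all branches close; clash {D, ¬D} at x₀
2. Hence A ⊑ (C ⊔ ¬D): entailed.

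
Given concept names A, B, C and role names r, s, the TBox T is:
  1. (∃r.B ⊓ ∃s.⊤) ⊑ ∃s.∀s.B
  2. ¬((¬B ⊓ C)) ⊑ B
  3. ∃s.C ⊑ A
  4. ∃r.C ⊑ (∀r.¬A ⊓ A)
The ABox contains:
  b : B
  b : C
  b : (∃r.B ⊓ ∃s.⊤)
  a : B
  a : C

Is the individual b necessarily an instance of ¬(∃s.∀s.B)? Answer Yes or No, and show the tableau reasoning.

1. b : ¬(∃s.∀s.B)?  L(b) = {B, C, (∃r.B ⊓ ∃s.⊤)} ∪ {∃s.∀s.B}
   open: L(b) ⊇ {B, C, ∀r.¬C, ∀s.¬C, ∃r.B, …} (+ ∃-successors) — b ∉ ¬(∃s.∀s.B) possible
2. Hence b : ¬(∃s.∀s.B): not entailed.

No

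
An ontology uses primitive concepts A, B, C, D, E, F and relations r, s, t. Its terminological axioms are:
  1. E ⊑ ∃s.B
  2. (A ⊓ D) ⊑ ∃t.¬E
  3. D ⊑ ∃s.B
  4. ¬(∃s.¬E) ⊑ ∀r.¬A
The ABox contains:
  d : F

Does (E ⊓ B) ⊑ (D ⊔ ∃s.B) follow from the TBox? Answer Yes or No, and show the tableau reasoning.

1. (E ⊓ B) ⊑ (D ⊔ ∃s.B)  ⇔  ((E ⊓ B) ⊓ (¬D ⊓ ∀s.¬B)) unsat w.r.t. T
   all branches close; clash {B, ¬B} at an ∃-successor
2. Hence (E ⊓ B) ⊑ (D ⊔ ∃s.B): entailed.

Yes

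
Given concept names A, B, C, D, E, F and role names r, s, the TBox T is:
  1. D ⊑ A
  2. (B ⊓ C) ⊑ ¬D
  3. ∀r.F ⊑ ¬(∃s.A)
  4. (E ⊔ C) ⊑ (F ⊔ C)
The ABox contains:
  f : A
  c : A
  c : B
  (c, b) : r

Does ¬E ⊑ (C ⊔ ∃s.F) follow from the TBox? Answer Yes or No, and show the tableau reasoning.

No

1. ¬E ⊑ (C ⊔ ∃s.F)  ⇔  (¬E ⊓ (¬C ⊓ ∀s.¬F)) unsat w.r.t. T
   open: L(x₀) ⊇ {¬C, ¬D, ¬E, ∀s.¬F, ∃r.¬F} (+ ∃-successors)
2. Hence ¬E ⊑ (C ⊔ ∃s.F): not entailed.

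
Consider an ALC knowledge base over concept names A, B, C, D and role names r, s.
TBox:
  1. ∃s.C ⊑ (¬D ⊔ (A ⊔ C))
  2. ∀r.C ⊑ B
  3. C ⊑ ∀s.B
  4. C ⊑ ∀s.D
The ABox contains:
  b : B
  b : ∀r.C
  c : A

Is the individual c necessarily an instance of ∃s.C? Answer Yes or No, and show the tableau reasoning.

1. c : ∃s.C?  L(c) = {A} ∪ {∀s.¬C}
   open: L(c) ⊇ {A, ¬C, ∀s.¬C, ∃r.¬C} (+ ∃-successors) — c ∉ ∃s.C possible
2. Hence c : ∃s.C: not entailed.

No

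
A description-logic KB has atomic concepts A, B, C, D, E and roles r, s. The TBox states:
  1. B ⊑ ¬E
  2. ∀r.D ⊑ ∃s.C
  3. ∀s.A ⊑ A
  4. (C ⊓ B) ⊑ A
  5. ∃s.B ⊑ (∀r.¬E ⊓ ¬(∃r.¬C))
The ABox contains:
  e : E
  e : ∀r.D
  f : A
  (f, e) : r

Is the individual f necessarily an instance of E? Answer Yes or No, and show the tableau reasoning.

No

1. f : E?  L(f) = {A} ∪ {¬E}
   open: L(f) ⊇ {A, ¬E, ∀s.¬B, ∃r.¬D} (+ ∃-successors) — f ∉ E possible
2. Hence f : E: not entailed.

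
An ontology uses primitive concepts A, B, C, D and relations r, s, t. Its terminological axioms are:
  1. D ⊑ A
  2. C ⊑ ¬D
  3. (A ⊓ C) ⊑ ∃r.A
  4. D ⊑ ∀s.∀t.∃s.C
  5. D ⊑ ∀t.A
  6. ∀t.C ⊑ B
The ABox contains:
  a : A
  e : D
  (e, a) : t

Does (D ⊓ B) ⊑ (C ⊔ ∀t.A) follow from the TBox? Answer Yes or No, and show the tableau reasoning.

1. (D ⊓ B) ⊑ (C ⊔ ∀t.A)  ⇔  ((D ⊓ B) ⊓ (¬C ⊓ ∃t.¬A)) unsat w.r.t. T
   all branches close; clash {A, ¬A} at an ∃-successor
2. Hence (D ⊓ B) ⊑ (C ⊔ ∀t.A): entailed.

Yes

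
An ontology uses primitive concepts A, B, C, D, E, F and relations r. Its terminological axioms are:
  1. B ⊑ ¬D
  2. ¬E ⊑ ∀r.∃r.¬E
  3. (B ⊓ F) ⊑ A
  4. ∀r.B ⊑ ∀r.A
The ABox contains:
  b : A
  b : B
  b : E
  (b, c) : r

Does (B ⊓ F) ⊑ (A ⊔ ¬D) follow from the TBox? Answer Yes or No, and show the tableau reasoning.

1. (B ⊓ F) ⊑ (A ⊔ ¬D)  ⇔  ((B ⊓ F) ⊓ (¬A ⊓ D)) unsat w.r.t. T
   all branches close; clash {D, ¬D} at x₀
2. Hence (B ⊓ F) ⊑ (A ⊔ ¬D): entailed.

Yes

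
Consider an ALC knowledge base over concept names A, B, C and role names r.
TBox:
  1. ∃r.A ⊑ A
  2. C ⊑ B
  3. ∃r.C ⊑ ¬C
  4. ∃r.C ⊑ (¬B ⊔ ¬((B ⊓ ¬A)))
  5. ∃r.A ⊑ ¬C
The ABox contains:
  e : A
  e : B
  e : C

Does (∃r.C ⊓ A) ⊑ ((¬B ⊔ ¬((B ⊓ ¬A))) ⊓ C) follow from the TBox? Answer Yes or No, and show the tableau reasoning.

1. (∃r.C ⊓ A) ⊑ ((¬B ⊔ ¬((B ⊓ ¬A))) ⊓ C)  ⇔  ((∃r.C ⊓ A) ⊓ ((B ⊓ (B ⊓ ¬A)) ⊔ ¬C)) unsat w.r.t. T
   apply at x₀: ∃r.C⊑¬C; ∃r.C⊑(¬B ⊔ ¬((B ⊓ ¬A)))
   open: L(x₀) ⊇ {A, ¬B, ¬C, ∃r.C} (+ ∃-successors)
2. Hence (∃r.C ⊓ A) ⊑ ((¬B ⊔ ¬((B ⊓ ¬A))) ⊓ C): not entailed.

No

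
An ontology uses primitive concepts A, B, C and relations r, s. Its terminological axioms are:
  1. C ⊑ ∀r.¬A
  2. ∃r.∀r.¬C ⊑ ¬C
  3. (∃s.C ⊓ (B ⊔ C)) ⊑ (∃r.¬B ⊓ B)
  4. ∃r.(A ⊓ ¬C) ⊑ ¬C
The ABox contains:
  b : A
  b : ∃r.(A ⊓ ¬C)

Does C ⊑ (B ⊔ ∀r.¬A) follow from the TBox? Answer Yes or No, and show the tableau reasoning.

1. C ⊑ (B ⊔ ∀r.¬A)  ⇔  (C ⊓ (¬B ⊓ ∃r.A)) unsat w.r.t. T
   all branches close; clash {C, ¬C} at x₀
2. Hence C ⊑ (B ⊔ ∀r.¬A): entailed.

Yes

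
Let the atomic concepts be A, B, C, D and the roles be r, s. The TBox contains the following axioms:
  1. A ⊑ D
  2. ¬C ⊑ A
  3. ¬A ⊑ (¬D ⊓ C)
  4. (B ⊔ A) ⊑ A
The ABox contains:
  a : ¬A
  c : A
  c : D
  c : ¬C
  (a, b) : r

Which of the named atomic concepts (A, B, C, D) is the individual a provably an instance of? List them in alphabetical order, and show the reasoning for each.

1. a : A?  L(a) = {¬A} ∪ {¬A}
   apply at a: ¬A⊑(¬D ⊓ C)
   open: L(a) ⊇ {C, ¬A, ¬B, ¬D} — a ∉ A possible
2. a : B?  L(a) = {¬A} ∪ {¬B}
   apply at a: ¬A⊑(¬D ⊓ C)
   open: L(a) ⊇ {C, ¬A, ¬B, ¬D} — a ∉ B possible
3. a : C?  L(a) = {¬A} ∪ {¬C}
   clash {A, ¬A} at a — a ∈ C
4. a : D?  L(a) = {¬A} ∪ {¬D}
   apply at a: ¬A⊑(¬D ⊓ C)
   open: L(a) ⊇ {C, ¬A, ¬B, ¬D} — a ∉ D possible
5. Entailed for a: {C}

{C}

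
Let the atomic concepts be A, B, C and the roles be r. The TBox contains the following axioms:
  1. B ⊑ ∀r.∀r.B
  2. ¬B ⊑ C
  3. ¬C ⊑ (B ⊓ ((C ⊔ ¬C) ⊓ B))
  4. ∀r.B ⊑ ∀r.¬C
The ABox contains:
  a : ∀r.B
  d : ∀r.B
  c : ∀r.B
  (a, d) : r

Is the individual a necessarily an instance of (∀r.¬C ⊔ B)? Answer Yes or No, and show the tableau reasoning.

1. a : (∀r.¬C ⊔ B)?  L(a) = {∀r.B} ∪ {(∃r.C ⊓ ¬B)}
   clash {C, ¬C} at an ∃-successor — a ∈ (∀r.¬C ⊔ B)
2. Hence a : (∀r.¬C ⊔ B): entailed.

Yes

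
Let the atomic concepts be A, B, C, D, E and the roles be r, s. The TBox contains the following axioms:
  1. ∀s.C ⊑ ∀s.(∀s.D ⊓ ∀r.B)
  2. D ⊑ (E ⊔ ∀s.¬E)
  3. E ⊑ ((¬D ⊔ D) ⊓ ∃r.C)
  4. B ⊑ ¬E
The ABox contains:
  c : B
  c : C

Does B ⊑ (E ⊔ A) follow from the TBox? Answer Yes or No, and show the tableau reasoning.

1. B ⊑ (E ⊔ A)  ⇔  (B ⊓ (¬E ⊓ ¬A)) unsat w.r.t. T
   open: L(x₀) ⊇ {B, ¬A, ¬D, ¬E, ∃s.¬C} (+ ∃-successors)
2. Hence B ⊑ (E ⊔ A): not entailed.

No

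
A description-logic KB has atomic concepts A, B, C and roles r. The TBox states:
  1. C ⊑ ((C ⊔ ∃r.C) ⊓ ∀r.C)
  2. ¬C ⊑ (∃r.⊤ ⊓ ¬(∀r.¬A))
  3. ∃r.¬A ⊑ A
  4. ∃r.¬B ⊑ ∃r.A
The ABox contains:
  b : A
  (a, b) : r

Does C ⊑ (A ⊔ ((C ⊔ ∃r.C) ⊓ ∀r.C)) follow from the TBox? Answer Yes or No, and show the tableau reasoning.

1. C ⊑ (A ⊔ ((C ⊔ ∃r.C) ⊓ ∀r.C))  ⇔  (C ⊓ (¬A ⊓ ((¬C ⊓ ∀r.¬C) ⊔ ∃r.¬C))) unsat w.r.t. T
   all branches close; clash {A, ¬A} at x₀
2. Hence C ⊑ (A ⊔ ((C ⊔ ∃r.C) ⊓ ∀r.C)): entailed.

Yes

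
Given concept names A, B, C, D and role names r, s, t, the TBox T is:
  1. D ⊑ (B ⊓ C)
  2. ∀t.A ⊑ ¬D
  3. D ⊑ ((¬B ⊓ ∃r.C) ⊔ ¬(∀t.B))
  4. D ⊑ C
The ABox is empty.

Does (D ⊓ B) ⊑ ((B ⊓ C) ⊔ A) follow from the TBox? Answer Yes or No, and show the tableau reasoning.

1. (D ⊓ B) ⊑ ((B ⊓ C) ⊔ A)  ⇔  ((D ⊓ B) ⊓ ((¬B ⊔ ¬C) ⊓ ¬A)) unsat w.r.t. T
   all branches close; clash {C, ¬C} at x₀
2. Hence (D ⊓ B) ⊑ ((B ⊓ C) ⊔ A): entailed.

Yes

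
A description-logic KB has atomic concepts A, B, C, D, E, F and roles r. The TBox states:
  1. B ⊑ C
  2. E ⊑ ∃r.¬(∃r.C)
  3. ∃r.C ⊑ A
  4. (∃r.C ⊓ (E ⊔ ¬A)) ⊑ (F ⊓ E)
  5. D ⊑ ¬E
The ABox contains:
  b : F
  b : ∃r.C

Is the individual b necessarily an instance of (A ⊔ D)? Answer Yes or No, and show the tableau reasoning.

1. b : (A ⊔ D)?  L(b) = {F, ∃r.C} ∪ {(¬A ⊓ ¬D)}
   clash {A, ¬A} at b — b ∈ (A ⊔ D)
2. Hence b : (A ⊔ D): entailed.

Yes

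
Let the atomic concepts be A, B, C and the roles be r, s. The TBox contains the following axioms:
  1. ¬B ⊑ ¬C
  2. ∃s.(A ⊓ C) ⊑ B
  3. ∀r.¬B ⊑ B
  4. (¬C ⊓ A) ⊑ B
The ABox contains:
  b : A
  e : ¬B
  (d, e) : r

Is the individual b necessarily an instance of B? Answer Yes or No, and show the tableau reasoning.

Yes

1. b : B?  L(b) = {A} ∪ {¬B}
   clash {B, ¬B} at b — b ∈ B
2. Hence b : B: entailed.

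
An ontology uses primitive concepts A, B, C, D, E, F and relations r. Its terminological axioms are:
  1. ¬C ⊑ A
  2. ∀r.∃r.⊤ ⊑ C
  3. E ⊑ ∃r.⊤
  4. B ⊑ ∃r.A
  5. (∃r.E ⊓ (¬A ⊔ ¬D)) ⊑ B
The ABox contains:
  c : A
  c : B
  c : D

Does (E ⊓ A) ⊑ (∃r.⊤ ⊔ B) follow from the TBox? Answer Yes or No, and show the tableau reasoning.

1. (E ⊓ A) ⊑ (∃r.⊤ ⊔ B)  ⇔  ((E ⊓ A) ⊓ (∀r.⊥ ⊓ ¬B)) unsat w.r.t. T
   all branches close; clash {B, ¬B} at x₀
2. Hence (E ⊓ A) ⊑ (∃r.⊤ ⊔ B): entailed.

Yes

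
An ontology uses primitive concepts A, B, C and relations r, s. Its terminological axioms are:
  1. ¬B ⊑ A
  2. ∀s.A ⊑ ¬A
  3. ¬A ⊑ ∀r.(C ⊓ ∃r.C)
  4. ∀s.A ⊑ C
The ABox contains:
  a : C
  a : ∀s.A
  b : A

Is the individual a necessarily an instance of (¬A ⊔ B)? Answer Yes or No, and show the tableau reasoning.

Yes

1. a : (¬A ⊔ B)?  L(a) = {C, ∀s.A} ∪ {(A ⊓ ¬B)}
   clash {A, ¬A} at a — a ∈ (¬A ⊔ B)
2. Hence a : (¬A ⊔ B): entailed.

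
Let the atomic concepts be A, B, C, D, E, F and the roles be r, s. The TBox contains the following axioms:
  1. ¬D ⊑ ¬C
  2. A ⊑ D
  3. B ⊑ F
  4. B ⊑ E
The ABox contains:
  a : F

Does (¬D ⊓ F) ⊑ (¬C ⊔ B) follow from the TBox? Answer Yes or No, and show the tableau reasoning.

Yes

1. (¬D ⊓ F) ⊑ (¬C ⊔ B)  ⇔  ((¬D ⊓ F) ⊓ (C ⊓ ¬B)) unsat w.r.t. T
   all branches close; clash {C, ¬C} at x₀
2. Hence (¬D ⊓ F) ⊑ (¬C ⊔ B): entailed.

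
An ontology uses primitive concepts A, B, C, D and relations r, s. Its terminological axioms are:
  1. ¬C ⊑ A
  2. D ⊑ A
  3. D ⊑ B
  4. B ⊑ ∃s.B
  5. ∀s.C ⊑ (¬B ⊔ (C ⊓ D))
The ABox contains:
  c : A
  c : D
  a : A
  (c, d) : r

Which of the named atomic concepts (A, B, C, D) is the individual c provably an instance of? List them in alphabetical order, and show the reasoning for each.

1. c : A?  L(c) = {A, D} ∪ {¬A}
   clash {A, ¬A} at c — c ∈ A
2. c : B?  L(c) = {A, D} ∪ {¬B}
   clash {B, ¬B} at c — c ∈ B
3. c : C?  L(c) = {A, D} ∪ {¬C}
   apply at c: D⊑B
   open: L(c) ⊇ {A, B, D, ¬C, ∃s.B, …} (+ ∃-successors) — c ∉ C possible
4. c : D?  L(c) = {A, D} ∪ {¬D}
   clash {D, ¬D} at c — c ∈ D
5. Entailed for c: {A, B, D}

{A, B, D}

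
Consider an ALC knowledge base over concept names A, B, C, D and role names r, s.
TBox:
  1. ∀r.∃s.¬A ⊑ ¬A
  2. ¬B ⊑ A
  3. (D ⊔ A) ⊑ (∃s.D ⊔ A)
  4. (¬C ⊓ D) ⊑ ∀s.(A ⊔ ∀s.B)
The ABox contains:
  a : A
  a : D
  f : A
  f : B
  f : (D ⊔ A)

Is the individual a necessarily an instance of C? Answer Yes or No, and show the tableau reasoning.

No

1. a : C?  L(a) = {A, D} ∪ {¬C}
   open: L(a) ⊇ {A, D, ¬C, ∀s.(A ⊔ ∀s.B), ∃r.∀s.A} (+ ∃-successors) — a ∉ C possible
2. Hence a : C: not entailed.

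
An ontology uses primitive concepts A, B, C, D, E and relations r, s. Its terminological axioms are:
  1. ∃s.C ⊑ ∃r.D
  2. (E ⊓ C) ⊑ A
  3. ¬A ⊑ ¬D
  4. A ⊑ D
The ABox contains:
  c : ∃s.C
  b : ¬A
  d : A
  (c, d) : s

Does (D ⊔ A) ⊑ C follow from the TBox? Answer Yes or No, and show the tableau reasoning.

No

1. (D ⊔ A) ⊑ C  ⇔  ((D ⊔ A) ⊓ ¬C) unsat w.r.t. T
   open: L(x₀) ⊇ {A, D, ¬C, ∀s.¬C}
2. Hence (D ⊔ A) ⊑ C: not entailed.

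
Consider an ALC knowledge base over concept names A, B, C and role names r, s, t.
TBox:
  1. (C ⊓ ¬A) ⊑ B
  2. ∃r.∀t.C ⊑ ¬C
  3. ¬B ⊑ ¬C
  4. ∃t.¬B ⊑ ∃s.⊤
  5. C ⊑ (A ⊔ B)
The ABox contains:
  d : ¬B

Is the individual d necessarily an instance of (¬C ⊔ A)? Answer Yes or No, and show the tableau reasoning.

1. d : (¬C ⊔ A)?  L(d) = {¬B} ∪ {(C ⊓ ¬A)}
   clash {C, ¬C} at d — d ∈ (¬C ⊔ A)
2. Hence d : (¬C ⊔ A): entailed.

Yes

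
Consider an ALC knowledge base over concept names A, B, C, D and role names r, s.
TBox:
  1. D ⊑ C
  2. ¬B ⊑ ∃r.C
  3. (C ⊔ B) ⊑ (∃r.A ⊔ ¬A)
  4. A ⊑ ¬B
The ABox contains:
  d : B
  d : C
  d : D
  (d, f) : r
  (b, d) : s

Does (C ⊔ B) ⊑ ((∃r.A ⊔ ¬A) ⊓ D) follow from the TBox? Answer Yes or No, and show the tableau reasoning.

1. (C ⊔ B) ⊑ ((∃r.A ⊔ ¬A) ⊓ D)  ⇔  ((C ⊔ B) ⊓ ((∀r.¬A ⊓ A) ⊔ ¬D)) unsat w.r.t. T
   apply at x₀: (C ⊔ B)⊑(∃r.A ⊔ ¬A)
   open: L(x₀) ⊇ {B, C, ¬A, ¬D}
2. Hence (C ⊔ B) ⊑ ((∃r.A ⊔ ¬A) ⊓ D): not entailed.

No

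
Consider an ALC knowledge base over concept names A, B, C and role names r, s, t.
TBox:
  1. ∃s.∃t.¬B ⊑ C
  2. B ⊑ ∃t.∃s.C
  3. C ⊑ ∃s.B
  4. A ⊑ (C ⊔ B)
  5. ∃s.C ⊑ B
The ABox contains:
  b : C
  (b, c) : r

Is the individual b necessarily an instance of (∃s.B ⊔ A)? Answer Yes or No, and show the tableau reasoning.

Yes

1. b : (∃s.B ⊔ A)?  L(b) = {C} ∪ {(∀s.¬B ⊓ ¬A)}
   clash {B, ¬B} at an ∃-successor — b ∈ (∃s.B ⊔ A)
2. Hence b : (∃s.B ⊔ A): entailed.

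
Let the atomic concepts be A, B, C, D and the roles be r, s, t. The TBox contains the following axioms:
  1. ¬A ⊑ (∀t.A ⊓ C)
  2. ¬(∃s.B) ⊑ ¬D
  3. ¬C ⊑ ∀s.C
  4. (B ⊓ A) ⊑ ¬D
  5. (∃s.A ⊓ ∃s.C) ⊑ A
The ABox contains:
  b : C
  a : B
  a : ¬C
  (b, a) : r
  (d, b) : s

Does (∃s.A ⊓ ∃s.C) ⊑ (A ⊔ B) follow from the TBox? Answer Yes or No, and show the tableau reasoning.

Yes

1. (∃s.A ⊓ ∃s.C) ⊑ (A ⊔ B)  ⇔  ((∃s.A ⊓ ∃s.C) ⊓ (¬A ⊓ ¬B)) unsat w.r.t. T
   all branches close; clash {A, ¬A} at x₀
2. Hence (∃s.A ⊓ ∃s.C) ⊑ (A ⊔ B): entailed.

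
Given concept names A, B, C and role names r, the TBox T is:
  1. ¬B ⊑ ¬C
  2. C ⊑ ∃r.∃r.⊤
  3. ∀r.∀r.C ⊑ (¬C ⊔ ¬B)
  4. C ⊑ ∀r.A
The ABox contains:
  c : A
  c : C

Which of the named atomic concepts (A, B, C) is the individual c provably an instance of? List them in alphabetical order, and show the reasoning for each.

1. c : A?  L(c) = {A, C} ∪ {¬A}
   clash {A, ¬A} at c — c ∈ A
2. c : B?  L(c) = {A, C} ∪ {¬B}
   clash {C, ¬C} at c — c ∈ B
3. c : C?  L(c) = {A, C} ∪ {¬C}
   clash {C, ¬C} at c — c ∈ C
4. Entailed for c: {A, B, C}

{A, B, C}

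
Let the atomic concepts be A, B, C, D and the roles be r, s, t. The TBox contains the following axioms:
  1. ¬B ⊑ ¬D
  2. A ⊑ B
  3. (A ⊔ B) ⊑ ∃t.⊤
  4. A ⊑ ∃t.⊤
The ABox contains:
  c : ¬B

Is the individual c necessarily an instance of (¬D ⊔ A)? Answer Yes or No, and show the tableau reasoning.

1. c : (¬D ⊔ A)?  L(c) = {¬B} ∪ {(D ⊓ ¬A)}
   clash {D, ¬D} at c — c ∈ (¬D ⊔ A)
2. Hence c : (¬D ⊔ A): entailed.

Yes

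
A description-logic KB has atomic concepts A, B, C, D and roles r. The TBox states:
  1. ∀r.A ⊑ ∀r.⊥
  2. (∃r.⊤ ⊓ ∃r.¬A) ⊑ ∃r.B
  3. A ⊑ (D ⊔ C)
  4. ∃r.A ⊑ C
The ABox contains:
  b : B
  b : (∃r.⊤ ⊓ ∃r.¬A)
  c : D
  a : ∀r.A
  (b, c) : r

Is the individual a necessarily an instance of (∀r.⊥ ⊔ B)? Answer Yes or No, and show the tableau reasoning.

Yes

1. a : (∀r.⊥ ⊔ B)?  L(a) = {∀r.A} ∪ {(∃r.⊤ ⊓ ¬B)}
   clash ⊥ at an ∃-successor — a ∈ (∀r.⊥ ⊔ B)
2. Hence a : (∀r.⊥ ⊔ B): entailed.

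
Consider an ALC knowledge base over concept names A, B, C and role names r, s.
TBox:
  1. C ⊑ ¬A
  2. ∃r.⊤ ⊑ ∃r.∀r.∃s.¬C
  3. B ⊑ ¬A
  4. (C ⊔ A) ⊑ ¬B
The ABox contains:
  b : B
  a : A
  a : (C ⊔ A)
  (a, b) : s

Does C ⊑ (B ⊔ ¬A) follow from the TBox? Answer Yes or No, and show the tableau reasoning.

1. C ⊑ (B ⊔ ¬A)  ⇔  (C ⊓ (¬B ⊓ A)) unsat w.r.t. T
   all branches close; clash {A, ¬A} at x₀
2. Hence C ⊑ (B ⊔ ¬A): entailed.

Yes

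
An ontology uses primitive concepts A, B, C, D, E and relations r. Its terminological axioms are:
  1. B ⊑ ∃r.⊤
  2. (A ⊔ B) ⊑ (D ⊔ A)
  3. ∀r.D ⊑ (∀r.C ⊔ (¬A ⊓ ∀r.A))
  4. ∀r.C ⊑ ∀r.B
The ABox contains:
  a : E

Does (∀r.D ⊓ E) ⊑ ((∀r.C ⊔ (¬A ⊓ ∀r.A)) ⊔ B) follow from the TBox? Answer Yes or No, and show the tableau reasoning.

1. (∀r.D ⊓ E) ⊑ ((∀r.C ⊔ (¬A ⊓ ∀r.A)) ⊔ B)  ⇔  ((∀r.D ⊓ E) ⊓ ((∃r.¬C ⊓ (A ⊔ ∃r.¬A)) ⊓ ¬B)) unsat w.r.t. T
   all branches close; clash {A, ¬A} at x₀
2. Hence (∀r.D ⊓ E) ⊑ ((∀r.C ⊔ (¬A ⊓ ∀r.A)) ⊔ B): entailed.

Yes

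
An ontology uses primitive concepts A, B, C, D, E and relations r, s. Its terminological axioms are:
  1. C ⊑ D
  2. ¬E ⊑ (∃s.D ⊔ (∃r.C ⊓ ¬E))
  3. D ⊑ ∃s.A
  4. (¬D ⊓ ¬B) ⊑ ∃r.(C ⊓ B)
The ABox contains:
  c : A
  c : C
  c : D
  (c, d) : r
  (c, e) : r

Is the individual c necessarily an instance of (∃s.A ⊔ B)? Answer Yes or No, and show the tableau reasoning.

1. c : (∃s.A ⊔ B)?  L(c) = {A, C, D} ∪ {(∀s.¬A ⊓ ¬B)}
   clash {A, ¬A} at an ∃-successor — c ∈ (∃s.A ⊔ B)
2. Hence c : (∃s.A ⊔ B): entailed.

Yes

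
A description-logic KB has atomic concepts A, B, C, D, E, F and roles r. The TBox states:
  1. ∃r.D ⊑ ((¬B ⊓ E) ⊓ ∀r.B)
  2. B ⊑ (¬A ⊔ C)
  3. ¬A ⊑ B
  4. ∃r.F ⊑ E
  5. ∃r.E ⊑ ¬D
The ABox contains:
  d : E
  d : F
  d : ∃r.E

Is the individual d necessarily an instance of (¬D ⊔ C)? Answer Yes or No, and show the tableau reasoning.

Yes

1. d : (¬D ⊔ C)?  L(d) = {E, F, ∃r.E} ∪ {(D ⊓ ¬C)}
   clash {C, ¬C} at d — d ∈ (¬D ⊔ C)
2. Hence d : (¬D ⊔ C): entailed.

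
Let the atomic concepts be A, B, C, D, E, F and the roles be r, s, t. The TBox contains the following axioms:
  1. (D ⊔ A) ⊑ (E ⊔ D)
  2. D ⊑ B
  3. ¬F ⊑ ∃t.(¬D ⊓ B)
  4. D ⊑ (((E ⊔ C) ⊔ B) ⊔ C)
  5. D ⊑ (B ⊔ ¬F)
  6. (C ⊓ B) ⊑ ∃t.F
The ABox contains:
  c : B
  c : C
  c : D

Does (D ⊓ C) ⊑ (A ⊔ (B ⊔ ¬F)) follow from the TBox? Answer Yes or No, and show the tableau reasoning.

1. (D ⊓ C) ⊑ (A ⊔ (B ⊔ ¬F))  ⇔  ((D ⊓ C) ⊓ (¬A ⊓ (¬B ⊓ F))) unsat w.r.t. T
   all branches close; clash {B, ¬B} at x₀
2. Hence (D ⊓ C) ⊑ (A ⊔ (B ⊔ ¬F)): entailed.

Yes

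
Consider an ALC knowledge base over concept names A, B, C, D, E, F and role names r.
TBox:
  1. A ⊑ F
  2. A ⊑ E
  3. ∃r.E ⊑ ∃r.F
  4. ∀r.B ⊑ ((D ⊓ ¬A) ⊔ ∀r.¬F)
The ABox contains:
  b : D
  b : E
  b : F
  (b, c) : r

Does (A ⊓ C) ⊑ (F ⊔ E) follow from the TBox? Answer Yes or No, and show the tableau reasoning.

Yes

1. (A ⊓ C) ⊑ (F ⊔ E)  ⇔  ((A ⊓ C) ⊓ (¬F ⊓ ¬E)) unsat w.r.t. T
   all branches close; clash {E, ¬E} at x₀
2. Hence (A ⊓ C) ⊑ (F ⊔ E): entailed.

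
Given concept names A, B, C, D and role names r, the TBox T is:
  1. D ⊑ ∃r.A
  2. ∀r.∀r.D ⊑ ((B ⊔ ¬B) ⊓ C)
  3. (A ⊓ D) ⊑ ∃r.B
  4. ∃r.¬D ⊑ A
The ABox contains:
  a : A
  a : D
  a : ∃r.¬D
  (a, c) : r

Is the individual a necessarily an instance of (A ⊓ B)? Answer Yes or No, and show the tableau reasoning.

1. a : (A ⊓ B)?  L(a) = {A, D, ∃r.¬D} ∪ {(¬A ⊔ ¬B)}
   apply at a: D⊑∃r.A
   open: L(a) ⊇ {A, D, ¬B, ∃r.A, ∃r.B, …} (+ ∃-successors) — a ∉ (A ⊓ B) possible
2. Hence a : (A ⊓ B): not entailed.

No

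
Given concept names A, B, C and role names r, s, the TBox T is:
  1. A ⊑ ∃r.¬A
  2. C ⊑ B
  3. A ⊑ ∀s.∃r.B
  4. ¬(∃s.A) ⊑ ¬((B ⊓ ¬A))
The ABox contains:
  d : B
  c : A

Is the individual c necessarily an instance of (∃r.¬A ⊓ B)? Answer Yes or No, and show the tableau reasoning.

1. c : (∃r.¬A ⊓ B)?  L(c) = {A} ∪ {(∀r.A ⊔ ¬B)}
   apply at c: A⊑∃r.¬A; A⊑∀s.∃r.B
   open: L(c) ⊇ {A, ¬B, ¬C, ∀s.∃r.B, ∃r.¬A, …} (+ ∃-successors) — c ∉ (∃r.¬A ⊓ B) possible
2. Hence c : (∃r.¬A ⊓ B): not entailed.

No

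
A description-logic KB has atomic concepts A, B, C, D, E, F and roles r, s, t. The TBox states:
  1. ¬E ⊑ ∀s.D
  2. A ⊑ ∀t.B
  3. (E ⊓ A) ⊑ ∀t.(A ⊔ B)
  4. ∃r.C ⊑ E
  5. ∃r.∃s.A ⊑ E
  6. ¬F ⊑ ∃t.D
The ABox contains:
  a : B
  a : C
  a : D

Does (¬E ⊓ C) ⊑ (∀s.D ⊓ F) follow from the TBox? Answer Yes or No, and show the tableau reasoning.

1. (¬E ⊓ C) ⊑ (∀s.D ⊓ F)  ⇔  ((¬E ⊓ C) ⊓ (∃s.¬D ⊔ ¬F)) unsat w.r.t. T
   apply at x₀: ¬E⊑∀s.D
   open: L(x₀) ⊇ {C, ¬A, ¬E, ¬F, ∀r.¬C, …} (+ ∃-successors)
2. Hence (¬E ⊓ C) ⊑ (∀s.D ⊓ F): not entailed.

No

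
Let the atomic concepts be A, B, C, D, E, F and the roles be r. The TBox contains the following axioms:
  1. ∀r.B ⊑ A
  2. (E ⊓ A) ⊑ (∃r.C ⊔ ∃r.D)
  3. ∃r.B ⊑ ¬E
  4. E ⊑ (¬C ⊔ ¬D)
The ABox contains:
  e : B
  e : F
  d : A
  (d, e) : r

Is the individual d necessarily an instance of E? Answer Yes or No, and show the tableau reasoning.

1. d : E?  L(d) = {A} ∪ {¬E}
   open: L(d) ⊇ {A, ¬E} — d ∉ E possible
2. Hence d : E: not entailed.

No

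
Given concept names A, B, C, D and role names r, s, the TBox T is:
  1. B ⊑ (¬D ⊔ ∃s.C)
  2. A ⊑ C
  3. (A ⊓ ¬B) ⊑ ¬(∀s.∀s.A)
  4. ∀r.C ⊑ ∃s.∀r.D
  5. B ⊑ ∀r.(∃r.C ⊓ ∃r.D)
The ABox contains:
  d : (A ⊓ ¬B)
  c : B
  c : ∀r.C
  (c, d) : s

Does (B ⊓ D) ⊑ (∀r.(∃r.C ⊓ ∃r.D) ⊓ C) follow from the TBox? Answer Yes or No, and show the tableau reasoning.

1. (B ⊓ D) ⊑ (∀r.(∃r.C ⊓ ∃r.D) ⊓ C)  ⇔  ((B ⊓ D) ⊓ (∃r.(∀r.¬C ⊔ ∀r.¬D) ⊔ ¬C)) unsat w.r.t. T
   apply at x₀: B⊑(¬D ⊔ ∃s.C); B⊑∀r.(∃r.C ⊓ ∃r.D)
   open: L(x₀) ⊇ {B, D, ¬A, ¬C, ∀r.(∃r.C ⊓ ∃r.D), …} (+ ∃-successors)
2. Hence (B ⊓ D) ⊑ (∀r.(∃r.C ⊓ ∃r.D) ⊓ C): not entailed.

No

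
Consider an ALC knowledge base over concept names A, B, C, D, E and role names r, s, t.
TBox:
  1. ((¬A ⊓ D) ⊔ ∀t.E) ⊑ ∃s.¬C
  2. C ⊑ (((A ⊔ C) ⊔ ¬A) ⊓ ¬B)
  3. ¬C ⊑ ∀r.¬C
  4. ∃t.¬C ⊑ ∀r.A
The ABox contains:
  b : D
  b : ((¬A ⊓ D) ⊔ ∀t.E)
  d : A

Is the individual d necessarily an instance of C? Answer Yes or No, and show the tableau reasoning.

No

1. d : C?  L(d) = {A} ∪ {¬C}
   apply at d: ¬C⊑∀r.¬C
   open: L(d) ⊇ {A, ¬C, ∀r.¬C, ∀t.C, ∃t.¬E} (+ ∃-successors) — d ∉ C possible
2. Hence d : C: not entailed.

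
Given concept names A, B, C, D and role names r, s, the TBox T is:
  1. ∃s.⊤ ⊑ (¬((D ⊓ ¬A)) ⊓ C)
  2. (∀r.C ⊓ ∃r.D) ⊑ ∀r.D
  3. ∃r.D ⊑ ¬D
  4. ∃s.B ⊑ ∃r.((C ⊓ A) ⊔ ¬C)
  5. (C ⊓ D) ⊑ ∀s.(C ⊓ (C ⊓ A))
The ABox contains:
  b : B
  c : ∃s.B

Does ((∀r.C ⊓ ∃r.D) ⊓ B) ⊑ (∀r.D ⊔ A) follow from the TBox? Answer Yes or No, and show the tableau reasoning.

1. ((∀r.C ⊓ ∃r.D) ⊓ B) ⊑ (∀r.D ⊔ A)  ⇔  (((∀r.C ⊓ ∃r.D) ⊓ B) ⊓ (∃r.¬D ⊓ ¬A)) unsat w.r.t. T
   all branches close; clash {D, ¬D} at an ∃-successor
2. Hence ((∀r.C ⊓ ∃r.D) ⊓ B) ⊑ (∀r.D ⊔ A): entailed.

Yes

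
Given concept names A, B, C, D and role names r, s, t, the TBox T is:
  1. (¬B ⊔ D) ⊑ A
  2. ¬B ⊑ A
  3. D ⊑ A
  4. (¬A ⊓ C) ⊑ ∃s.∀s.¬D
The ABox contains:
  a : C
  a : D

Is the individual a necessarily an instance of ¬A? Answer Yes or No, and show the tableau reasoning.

No

1. a : ¬A?  L(a) = {C, D} ∪ {A}
   open: L(a) ⊇ {A, C, D} — a ∉ ¬A possible
2. Hence a : ¬A: not entailed.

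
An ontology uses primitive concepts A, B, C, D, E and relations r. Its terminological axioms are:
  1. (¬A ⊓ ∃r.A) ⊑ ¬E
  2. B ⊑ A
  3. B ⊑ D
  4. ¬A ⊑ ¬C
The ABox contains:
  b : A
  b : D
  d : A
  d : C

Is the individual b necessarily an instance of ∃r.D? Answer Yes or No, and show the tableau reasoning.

1. b : ∃r.D?  L(b) = {A, D} ∪ {∀r.¬D}
   open: L(b) ⊇ {A, D, ∀r.¬D} — b ∉ ∃r.D possible
2. Hence b : ∃r.D: not entailed.

No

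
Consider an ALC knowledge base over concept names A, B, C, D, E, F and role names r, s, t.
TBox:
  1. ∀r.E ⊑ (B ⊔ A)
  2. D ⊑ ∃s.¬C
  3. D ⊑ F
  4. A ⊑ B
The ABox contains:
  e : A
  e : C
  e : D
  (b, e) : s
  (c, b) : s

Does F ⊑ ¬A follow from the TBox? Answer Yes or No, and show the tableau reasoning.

1. F ⊑ ¬A  ⇔  (F ⊓ A) unsat w.r.t. T
   apply at x₀: A⊑B
   open: L(x₀) ⊇ {A, B, F, ¬D, ∃r.¬E} (+ ∃-successors)
2. Hence F ⊑ ¬A: not entailed.

No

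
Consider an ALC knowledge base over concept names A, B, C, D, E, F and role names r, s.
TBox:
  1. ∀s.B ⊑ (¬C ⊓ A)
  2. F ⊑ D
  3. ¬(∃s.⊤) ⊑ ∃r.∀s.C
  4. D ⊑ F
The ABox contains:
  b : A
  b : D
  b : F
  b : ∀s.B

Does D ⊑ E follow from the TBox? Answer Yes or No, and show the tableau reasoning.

1. D ⊑ E  ⇔  (D ⊓ ¬E) unsat w.r.t. T
   apply at x₀: D⊑F
   open: L(x₀) ⊇ {D, F, ¬E, ∃s.¬B, ∃s.⊤} (+ ∃-successors)
2. Hence D ⊑ E: not entailed.

No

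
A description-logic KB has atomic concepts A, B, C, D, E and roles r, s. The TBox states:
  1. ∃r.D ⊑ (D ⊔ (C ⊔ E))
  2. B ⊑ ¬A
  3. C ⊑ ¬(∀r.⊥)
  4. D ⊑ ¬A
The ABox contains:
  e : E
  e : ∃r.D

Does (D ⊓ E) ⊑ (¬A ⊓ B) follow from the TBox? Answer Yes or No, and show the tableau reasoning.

1. (D ⊓ E) ⊑ (¬A ⊓ B)  ⇔  ((D ⊓ E) ⊓ (A ⊔ ¬B)) unsat w.r.t. T
   apply at x₀: D⊑¬A
   open: L(x₀) ⊇ {D, E, ¬A, ¬B, ¬C, …}
2. Hence (D ⊓ E) ⊑ (¬A ⊓ B): not entailed.

No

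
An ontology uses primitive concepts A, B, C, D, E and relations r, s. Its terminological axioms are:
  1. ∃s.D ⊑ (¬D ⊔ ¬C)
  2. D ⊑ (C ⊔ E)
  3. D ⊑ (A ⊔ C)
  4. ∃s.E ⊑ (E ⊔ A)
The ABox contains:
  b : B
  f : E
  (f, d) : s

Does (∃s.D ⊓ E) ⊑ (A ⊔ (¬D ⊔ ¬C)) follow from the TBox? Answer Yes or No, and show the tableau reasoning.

Yes

1. (∃s.D ⊓ E) ⊑ (A ⊔ (¬D ⊔ ¬C))  ⇔  ((∃s.D ⊓ E) ⊓ (¬A ⊓ (D ⊓ C))) unsat w.r.t. T
   all branches close; clash {C, ¬C} at x₀
2. Hence (∃s.D ⊓ E) ⊑ (A ⊔ (¬D ⊔ ¬C)): entailed.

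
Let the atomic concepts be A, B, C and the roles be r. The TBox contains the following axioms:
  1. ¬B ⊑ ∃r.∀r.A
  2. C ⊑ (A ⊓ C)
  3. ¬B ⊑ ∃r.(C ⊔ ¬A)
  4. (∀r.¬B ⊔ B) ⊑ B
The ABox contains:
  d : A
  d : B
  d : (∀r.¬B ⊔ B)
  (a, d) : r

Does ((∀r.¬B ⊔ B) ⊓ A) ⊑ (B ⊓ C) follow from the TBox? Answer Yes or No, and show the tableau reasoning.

1. ((∀r.¬B ⊔ B) ⊓ A) ⊑ (B ⊓ C)  ⇔  (((∀r.¬B ⊔ B) ⊓ A) ⊓ (¬B ⊔ ¬C)) unsat w.r.t. T
   apply at x₀: (∀r.¬B ⊔ B)⊑B
   open: L(x₀) ⊇ {A, B, ¬C}
2. Hence ((∀r.¬B ⊔ B) ⊓ A) ⊑ (B ⊓ C): not entailed.

No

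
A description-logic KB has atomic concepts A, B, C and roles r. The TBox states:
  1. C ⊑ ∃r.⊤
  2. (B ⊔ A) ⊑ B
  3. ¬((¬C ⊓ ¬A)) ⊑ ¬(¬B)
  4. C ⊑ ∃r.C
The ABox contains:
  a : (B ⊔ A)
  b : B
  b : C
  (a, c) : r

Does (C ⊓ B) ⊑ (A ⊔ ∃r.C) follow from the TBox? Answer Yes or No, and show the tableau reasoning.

1. (C ⊓ B) ⊑ (A ⊔ ∃r.C)  ⇔  ((C ⊓ B) ⊓ (¬A ⊓ ∀r.¬C)) unsat w.r.t. T
   all branches close; clash {C, ¬C} at an ∃-successor
2. Hence (C ⊓ B) ⊑ (A ⊔ ∃r.C): entailed.

Yes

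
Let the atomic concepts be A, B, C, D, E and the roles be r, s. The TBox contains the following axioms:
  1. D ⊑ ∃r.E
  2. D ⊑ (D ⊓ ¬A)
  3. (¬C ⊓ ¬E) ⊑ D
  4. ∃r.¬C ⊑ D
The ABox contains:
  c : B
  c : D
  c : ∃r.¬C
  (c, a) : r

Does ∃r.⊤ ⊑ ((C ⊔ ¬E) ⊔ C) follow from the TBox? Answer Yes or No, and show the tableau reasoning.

No

1. ∃r.⊤ ⊑ ((C ⊔ ¬E) ⊔ C)  ⇔  (∃r.⊤ ⊓ ((¬C ⊓ E) ⊓ ¬C)) unsat w.r.t. T
   open: L(x₀) ⊇ {E, ¬C, ¬D, ∀r.C, ∃r.⊤} (+ ∃-successors)
2. Hence ∃r.⊤ ⊑ ((C ⊔ ¬E) ⊔ C): not entailed.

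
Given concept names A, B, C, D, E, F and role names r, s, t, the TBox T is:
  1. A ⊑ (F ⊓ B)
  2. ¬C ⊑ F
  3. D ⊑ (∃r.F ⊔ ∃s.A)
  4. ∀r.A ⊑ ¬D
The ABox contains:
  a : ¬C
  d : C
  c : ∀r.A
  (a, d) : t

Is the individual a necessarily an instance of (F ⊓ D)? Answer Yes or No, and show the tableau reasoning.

No

1. a : (F ⊓ D)?  L(a) = {¬C} ∪ {(¬F ⊔ ¬D)}
   apply at a: ¬C⊑F
   open: L(a) ⊇ {F, ¬A, ¬C, ¬D} — a ∉ (F ⊓ D) possible
2. Hence a : (F ⊓ D): not entailed.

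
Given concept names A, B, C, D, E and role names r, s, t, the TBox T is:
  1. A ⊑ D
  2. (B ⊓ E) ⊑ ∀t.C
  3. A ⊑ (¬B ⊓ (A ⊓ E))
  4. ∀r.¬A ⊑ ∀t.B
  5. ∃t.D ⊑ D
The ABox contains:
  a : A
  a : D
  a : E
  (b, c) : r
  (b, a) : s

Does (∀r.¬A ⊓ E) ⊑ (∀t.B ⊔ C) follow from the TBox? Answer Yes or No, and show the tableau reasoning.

Yes

1. (∀r.¬A ⊓ E) ⊑ (∀t.B ⊔ C)  ⇔  ((∀r.¬A ⊓ E) ⊓ (∃t.¬B ⊓ ¬C)) unsat w.r.t. T
   all branches close; clash {B, ¬B} at an ∃-successor
2. Hence (∀r.¬A ⊓ E) ⊑ (∀t.B ⊔ C): entailed.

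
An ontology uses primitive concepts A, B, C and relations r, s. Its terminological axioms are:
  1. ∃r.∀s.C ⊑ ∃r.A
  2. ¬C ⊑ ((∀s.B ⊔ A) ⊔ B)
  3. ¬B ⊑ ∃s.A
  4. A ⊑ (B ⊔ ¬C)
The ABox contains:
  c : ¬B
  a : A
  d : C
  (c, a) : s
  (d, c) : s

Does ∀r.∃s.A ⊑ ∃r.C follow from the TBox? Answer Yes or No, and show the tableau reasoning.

1. ∀r.∃s.A ⊑ ∃r.C  ⇔  (∀r.∃s.A ⊓ ∀r.¬C) unsat w.r.t. T
   open: L(x₀) ⊇ {B, C, ¬A, ∀r.¬C, ∀r.∃s.A, …}
2. Hence ∀r.∃s.A ⊑ ∃r.C: not entailed.

No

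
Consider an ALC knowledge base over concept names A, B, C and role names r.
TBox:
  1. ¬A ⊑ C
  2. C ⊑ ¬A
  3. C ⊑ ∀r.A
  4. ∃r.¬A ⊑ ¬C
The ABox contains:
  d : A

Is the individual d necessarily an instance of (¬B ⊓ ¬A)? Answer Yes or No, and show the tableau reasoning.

No

1. d : (¬B ⊓ ¬A)?  L(d) = {A} ∪ {(B ⊔ A)}
   open: L(d) ⊇ {A, ¬C} — d ∉ (¬B ⊓ ¬A) possible
2. Hence d : (¬B ⊓ ¬A): not entailed.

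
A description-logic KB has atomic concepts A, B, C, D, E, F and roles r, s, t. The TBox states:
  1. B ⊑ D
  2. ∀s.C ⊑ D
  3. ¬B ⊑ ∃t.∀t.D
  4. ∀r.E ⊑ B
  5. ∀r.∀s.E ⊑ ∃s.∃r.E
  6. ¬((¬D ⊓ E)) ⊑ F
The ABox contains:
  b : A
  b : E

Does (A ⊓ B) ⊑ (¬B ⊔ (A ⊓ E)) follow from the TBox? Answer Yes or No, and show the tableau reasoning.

No

1. (A ⊓ B) ⊑ (¬B ⊔ (A ⊓ E))  ⇔  ((A ⊓ B) ⊓ (B ⊓ (¬A ⊔ ¬E))) unsat w.r.t. T
   apply at x₀: B⊑D
   open: L(x₀) ⊇ {A, B, D, F, ¬E, …} (+ ∃-successors)
2. Hence (A ⊓ B) ⊑ (¬B ⊔ (A ⊓ E)): not entailed.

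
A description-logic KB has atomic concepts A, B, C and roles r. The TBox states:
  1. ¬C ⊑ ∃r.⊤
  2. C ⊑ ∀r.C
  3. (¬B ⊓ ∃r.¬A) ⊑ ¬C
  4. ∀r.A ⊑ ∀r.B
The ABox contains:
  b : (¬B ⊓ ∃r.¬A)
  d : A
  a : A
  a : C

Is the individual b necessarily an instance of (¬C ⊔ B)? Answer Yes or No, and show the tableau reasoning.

Yes

1. b : (¬C ⊔ B)?  L(b) = {(¬B ⊓ ∃r.¬A)} ∪ {(C ⊓ ¬B)}
   clash {C, ¬C} at b — b ∈ (¬C ⊔ B)
2. Hence b : (¬C ⊔ B): entailed.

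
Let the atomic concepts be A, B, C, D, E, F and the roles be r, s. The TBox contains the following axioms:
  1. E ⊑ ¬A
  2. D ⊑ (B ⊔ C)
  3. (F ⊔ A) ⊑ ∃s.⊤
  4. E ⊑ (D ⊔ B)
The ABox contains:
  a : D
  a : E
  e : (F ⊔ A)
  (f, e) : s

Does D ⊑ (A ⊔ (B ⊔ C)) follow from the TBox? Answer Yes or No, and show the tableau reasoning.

Yes

1. D ⊑ (A ⊔ (B ⊔ C))  ⇔  (D ⊓ (¬A ⊓ (¬B ⊓ ¬C))) unsat w.r.t. T
   all branches close; clash {C, ¬C} at x₀
2. Hence D ⊑ (A ⊔ (B ⊔ C)): entailed.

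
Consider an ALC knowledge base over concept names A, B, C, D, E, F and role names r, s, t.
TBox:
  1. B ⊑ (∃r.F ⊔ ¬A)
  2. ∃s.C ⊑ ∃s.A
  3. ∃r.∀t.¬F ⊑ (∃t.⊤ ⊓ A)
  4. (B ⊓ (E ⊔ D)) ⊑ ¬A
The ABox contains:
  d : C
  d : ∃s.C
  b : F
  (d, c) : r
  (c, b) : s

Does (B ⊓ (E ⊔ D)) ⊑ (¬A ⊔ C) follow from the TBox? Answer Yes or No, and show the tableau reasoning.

Yes

1. (B ⊓ (E ⊔ D)) ⊑ (¬A ⊔ C)  ⇔  ((B ⊓ (E ⊔ D)) ⊓ (A ⊓ ¬C)) unsat w.r.t. T
   all branches close; clash {A, ¬A} at x₀
2. Hence (B ⊓ (E ⊔ D)) ⊑ (¬A ⊔ C): entailed.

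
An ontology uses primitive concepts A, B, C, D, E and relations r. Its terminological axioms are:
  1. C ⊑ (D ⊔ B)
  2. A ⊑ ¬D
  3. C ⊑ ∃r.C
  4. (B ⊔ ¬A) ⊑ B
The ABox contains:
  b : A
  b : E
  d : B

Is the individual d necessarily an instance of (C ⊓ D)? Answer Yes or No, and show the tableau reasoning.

1. d : (C ⊓ D)?  L(d) = {B} ∪ {(¬C ⊔ ¬D)}
   open: L(d) ⊇ {B, ¬A, ¬C} — d ∉ (C ⊓ D) possible
2. Hence d : (C ⊓ D): not entailed.

No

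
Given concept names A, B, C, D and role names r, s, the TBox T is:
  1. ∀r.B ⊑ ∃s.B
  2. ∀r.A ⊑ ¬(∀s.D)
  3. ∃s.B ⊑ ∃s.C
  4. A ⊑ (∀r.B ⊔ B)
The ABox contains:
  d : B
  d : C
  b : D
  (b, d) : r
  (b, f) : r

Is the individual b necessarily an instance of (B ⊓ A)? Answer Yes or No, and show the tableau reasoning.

No

1. b : (B ⊓ A)?  L(b) = {D} ∪ {(¬B ⊔ ¬A)}
   open: L(b) ⊇ {D, ¬A, ¬B, ∀s.¬B, ∃r.¬A, …} (+ ∃-successors) — b ∉ (B ⊓ A) possible
2. Hence b : (B ⊓ A): not entailed.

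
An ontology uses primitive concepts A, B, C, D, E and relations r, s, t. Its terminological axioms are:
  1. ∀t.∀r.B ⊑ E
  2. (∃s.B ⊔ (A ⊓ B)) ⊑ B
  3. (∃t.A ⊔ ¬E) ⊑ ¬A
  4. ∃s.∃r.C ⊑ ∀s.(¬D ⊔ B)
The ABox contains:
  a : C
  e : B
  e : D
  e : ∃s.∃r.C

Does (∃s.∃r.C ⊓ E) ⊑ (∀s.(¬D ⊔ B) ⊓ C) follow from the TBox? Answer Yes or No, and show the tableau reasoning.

1. (∃s.∃r.C ⊓ E) ⊑ (∀s.(¬D ⊔ B) ⊓ C)  ⇔  ((∃s.∃r.C ⊓ E) ⊓ (∃s.(D ⊓ ¬B) ⊔ ¬C)) unsat w.r.t. T
   apply at x₀: ∃s.∃r.C⊑∀s.(¬D ⊔ B)
   open: L(x₀) ⊇ {E, ¬A, ¬C, ∀s.(¬D ⊔ B), ∀s.¬B, …} (+ ∃-successors)
2. Hence (∃s.∃r.C ⊓ E) ⊑ (∀s.(¬D ⊔ B) ⊓ C): not entailed.

No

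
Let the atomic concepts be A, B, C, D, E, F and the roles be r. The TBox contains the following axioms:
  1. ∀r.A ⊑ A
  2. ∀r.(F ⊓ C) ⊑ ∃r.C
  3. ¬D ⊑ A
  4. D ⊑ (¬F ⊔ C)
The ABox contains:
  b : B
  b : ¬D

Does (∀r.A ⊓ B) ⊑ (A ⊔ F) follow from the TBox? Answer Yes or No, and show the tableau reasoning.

Yes

1. (∀r.A ⊓ B) ⊑ (A ⊔ F)  ⇔  ((∀r.A ⊓ B) ⊓ (¬A ⊓ ¬F)) unsat w.r.t. T
   all branches close; clash {A, ¬A} at x₀
2. Hence (∀r.A ⊓ B) ⊑ (A ⊔ F): entailed.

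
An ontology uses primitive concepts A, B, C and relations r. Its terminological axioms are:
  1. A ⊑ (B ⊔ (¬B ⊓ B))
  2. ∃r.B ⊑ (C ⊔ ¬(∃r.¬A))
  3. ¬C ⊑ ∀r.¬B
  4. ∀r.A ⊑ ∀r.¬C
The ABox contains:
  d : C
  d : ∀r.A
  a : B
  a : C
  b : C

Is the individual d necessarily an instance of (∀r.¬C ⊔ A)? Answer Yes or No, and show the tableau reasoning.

Yes

1. d : (∀r.¬C ⊔ A)?  L(d) = {C, ∀r.A} ∪ {(∃r.C ⊓ ¬A)}
   clash {C, ¬C} at an ∃-successor — d ∈ (∀r.¬C ⊔ A)
2. Hence d : (∀r.¬C ⊔ A): entailed.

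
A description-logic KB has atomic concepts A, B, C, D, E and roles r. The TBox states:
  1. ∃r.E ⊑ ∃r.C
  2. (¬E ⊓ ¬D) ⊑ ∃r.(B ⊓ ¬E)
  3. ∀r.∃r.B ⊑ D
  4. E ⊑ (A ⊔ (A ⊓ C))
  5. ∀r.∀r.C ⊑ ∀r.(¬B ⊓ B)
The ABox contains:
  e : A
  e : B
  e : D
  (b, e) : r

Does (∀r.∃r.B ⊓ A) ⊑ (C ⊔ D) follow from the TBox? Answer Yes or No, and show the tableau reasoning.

Yes

1. (∀r.∃r.B ⊓ A) ⊑ (C ⊔ D)  ⇔  ((∀r.∃r.B ⊓ A) ⊓ (¬C ⊓ ¬D)) unsat w.r.t. T
   all branches close; clash {D, ¬D} at x₀
2. Hence (∀r.∃r.B ⊓ A) ⊑ (C ⊔ D): entailed.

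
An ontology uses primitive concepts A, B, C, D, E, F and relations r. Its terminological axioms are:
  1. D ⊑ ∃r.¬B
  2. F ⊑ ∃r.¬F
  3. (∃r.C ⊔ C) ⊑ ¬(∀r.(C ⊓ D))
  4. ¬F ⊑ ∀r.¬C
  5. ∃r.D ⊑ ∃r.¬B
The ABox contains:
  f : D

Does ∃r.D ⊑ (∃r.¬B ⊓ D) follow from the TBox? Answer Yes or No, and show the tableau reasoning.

1. ∃r.D ⊑ (∃r.¬B ⊓ D)  ⇔  (∃r.D ⊓ (∀r.B ⊔ ¬D)) unsat w.r.t. T
   apply at x₀: ∃r.D⊑∃r.¬B
   open: L(x₀) ⊇ {F, ¬C, ¬D, ∀r.¬C, ∃r.D, …} (+ ∃-successors)
2. Hence ∃r.D ⊑ (∃r.¬B ⊓ D): not entailed.

No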